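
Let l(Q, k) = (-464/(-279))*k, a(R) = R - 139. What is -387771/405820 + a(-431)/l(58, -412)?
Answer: -11640597/94150240 ≈ -0.12364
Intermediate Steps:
a(R) = -139 + R
l(Q, k) = 464*k/279 (l(Q, k) = (-464*(-1/279))*k = 464*k/279)
-387771/405820 + a(-431)/l(58, -412) = -387771/405820 + (-139 - 431)/(((464/279)*(-412))) = -387771*1/405820 - 570/(-191168/279) = -387771/405820 - 570*(-279/191168) = -387771/405820 + 79515/95584 = -11640597/94150240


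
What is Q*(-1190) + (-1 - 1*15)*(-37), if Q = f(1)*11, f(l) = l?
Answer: -12498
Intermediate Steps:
Q = 11 (Q = 1*11 = 11)
Q*(-1190) + (-1 - 1*15)*(-37) = 11*(-1190) + (-1 - 1*15)*(-37) = -13090 + (-1 - 15)*(-37) = -13090 - 16*(-37) = -13090 + 592 = -12498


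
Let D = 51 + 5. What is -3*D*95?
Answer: -15960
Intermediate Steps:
D = 56
-3*D*95 = -3*56*95 = -168*95 = -15960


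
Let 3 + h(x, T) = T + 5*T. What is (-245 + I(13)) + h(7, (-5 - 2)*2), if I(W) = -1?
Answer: -333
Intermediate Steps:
h(x, T) = -3 + 6*T (h(x, T) = -3 + (T + 5*T) = -3 + 6*T)
(-245 + I(13)) + h(7, (-5 - 2)*2) = (-245 - 1) + (-3 + 6*((-5 - 2)*2)) = -246 + (-3 + 6*(-7*2)) = -246 + (-3 + 6*(-14)) = -246 + (-3 - 84) = -246 - 87 = -333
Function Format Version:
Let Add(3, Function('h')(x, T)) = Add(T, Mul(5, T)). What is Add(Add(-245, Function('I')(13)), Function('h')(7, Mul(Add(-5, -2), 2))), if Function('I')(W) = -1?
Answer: -333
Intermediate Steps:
Function('h')(x, T) = Add(-3, Mul(6, T)) (Function('h')(x, T) = Add(-3, Add(T, Mul(5, T))) = Add(-3, Mul(6, T)))
Add(Add(-245, Function('I')(13)), Function('h')(7, Mul(Add(-5, -2), 2))) = Add(Add(-245, -1), Add(-3, Mul(6, Mul(Add(-5, -2), 2)))) = Add(-246, Add(-3, Mul(6, Mul(-7, 2)))) = Add(-246, Add(-3, Mul(6, -14))) = Add(-246, Add(-3, -84)) = Add(-246, -87) = -333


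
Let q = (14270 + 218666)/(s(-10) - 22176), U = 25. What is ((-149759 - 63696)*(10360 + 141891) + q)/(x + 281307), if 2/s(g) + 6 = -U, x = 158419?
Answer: -11170758444347953/151146578254 ≈ -73907.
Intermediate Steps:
s(g) = -2/31 (s(g) = 2/(-6 - 1*25) = 2/(-6 - 25) = 2/(-31) = 2*(-1/31) = -2/31)
q = -3610508/343729 (q = (14270 + 218666)/(-2/31 - 22176) = 232936/(-687458/31) = 232936*(-31/687458) = -3610508/343729 ≈ -10.504)
((-149759 - 63696)*(10360 + 141891) + q)/(x + 281307) = ((-149759 - 63696)*(10360 + 141891) - 3610508/343729)/(158419 + 281307) = (-213455*152251 - 3610508/343729)/439726 = (-32498737205 - 3610508/343729)*(1/439726) = -11170758444347953/343729*1/439726 = -11170758444347953/151146578254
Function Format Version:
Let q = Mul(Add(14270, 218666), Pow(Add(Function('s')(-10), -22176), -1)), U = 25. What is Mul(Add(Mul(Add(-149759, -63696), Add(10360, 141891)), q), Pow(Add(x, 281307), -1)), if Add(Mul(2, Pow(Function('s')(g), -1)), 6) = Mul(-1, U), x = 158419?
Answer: Rational(-11170758444347953, 151146578254) ≈ -73907.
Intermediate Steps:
Function('s')(g) = Rational(-2, 31) (Function('s')(g) = Mul(2, Pow(Add(-6, Mul(-1, 25)), -1)) = Mul(2, Pow(Add(-6, -25), -1)) = Mul(2, Pow(-31, -1)) = Mul(2, Rational(-1, 31)) = Rational(-2, 31))
q = Rational(-3610508, 343729) (q = Mul(Add(14270, 218666), Pow(Add(Rational(-2, 31), -22176), -1)) = Mul(232936, Pow(Rational(-687458, 31), -1)) = Mul(232936, Rational(-31, 687458)) = Rational(-3610508, 343729) ≈ -10.504)
Mul(Add(Mul(Add(-149759, -63696), Add(10360, 141891)), q), Pow(Add(x, 281307), -1)) = Mul(Add(Mul(Add(-149759, -63696), Add(10360, 141891)), Rational(-3610508, 343729)), Pow(Add(158419, 281307), -1)) = Mul(Add(Mul(-213455, 152251), Rational(-3610508, 343729)), Pow(439726, -1)) = Mul(Add(-32498737205, Rational(-3610508, 343729)), Rational(1, 439726)) = Mul(Rational(-11170758444347953, 343729), Rational(1, 439726)) = Rational(-11170758444347953, 151146578254)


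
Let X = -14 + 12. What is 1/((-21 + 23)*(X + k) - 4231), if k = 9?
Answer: -1/4217 ≈ -0.00023714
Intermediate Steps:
X = -2
1/((-21 + 23)*(X + k) - 4231) = 1/((-21 + 23)*(-2 + 9) - 4231) = 1/(2*7 - 4231) = 1/(14 - 4231) = 1/(-4217) = -1/4217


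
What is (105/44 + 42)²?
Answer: 3814209/1936 ≈ 1970.1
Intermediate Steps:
(105/44 + 42)² = (1953/44)² = 3814209/1936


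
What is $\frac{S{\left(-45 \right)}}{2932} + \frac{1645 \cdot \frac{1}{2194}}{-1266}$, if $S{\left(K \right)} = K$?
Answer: $- \frac{16226915}{1017991866} \approx -0.01594$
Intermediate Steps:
$\frac{S{\left(-45 \right)}}{2932} + \frac{1645 \cdot \frac{1}{2194}}{-1266} = - \frac{45}{2932} + \frac{1645 \cdot \frac{1}{2194}}{-1266} = \left(-45\right) \frac{1}{2932} + 1645 \cdot \frac{1}{2194} \left(- \frac{1}{1266}\right) = - \frac{45}{2932} + \frac{1645}{2194} \left(- \frac{1}{1266}\right) = - \frac{45}{2932} - \frac{1645}{2777604} = - \frac{16226915}{1017991866}$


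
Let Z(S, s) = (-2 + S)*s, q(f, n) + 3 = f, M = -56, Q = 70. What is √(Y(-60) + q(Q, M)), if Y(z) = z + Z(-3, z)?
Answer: √307 ≈ 17.521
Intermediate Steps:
q(f, n) = -3 + f
Z(S, s) = s*(-2 + S)
Y(z) = -4*z (Y(z) = z + z*(-2 - 3) = z + z*(-5) = z - 5*z = -4*z)
√(Y(-60) + q(Q, M)) = √(-4*(-60) + (-3 + 70)) = √(240 + 67) = √307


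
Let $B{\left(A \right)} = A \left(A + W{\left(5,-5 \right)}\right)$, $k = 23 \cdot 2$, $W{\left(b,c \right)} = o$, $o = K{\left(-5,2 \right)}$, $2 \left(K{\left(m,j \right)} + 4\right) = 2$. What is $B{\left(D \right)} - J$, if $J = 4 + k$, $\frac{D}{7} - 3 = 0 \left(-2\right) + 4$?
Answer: $2204$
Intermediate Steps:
$K{\left(m,j \right)} = -3$ ($K{\left(m,j \right)} = -4 + \frac{1}{2} \cdot 2 = -4 + 1 = -3$)
$o = -3$
$W{\left(b,c \right)} = -3$
$k = 46$
$D = 49$ ($D = 21 + 7 \left(0 \left(-2\right) + 4\right) = 21 + 7 \left(0 + 4\right) = 21 + 7 \cdot 4 = 21 + 28 = 49$)
$B{\left(A \right)} = A \left(-3 + A\right)$ ($B{\left(A \right)} = A \left(A - 3\right) = A \left(-3 + A\right)$)
$J = 50$ ($J = 4 + 46 = 50$)
$B{\left(D \right)} - J = 49 \left(-3 + 49\right) - 50 = 49 \cdot 46 - 50 = 2254 - 50 = 2204$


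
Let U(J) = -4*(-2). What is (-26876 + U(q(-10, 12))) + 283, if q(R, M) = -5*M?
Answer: -26585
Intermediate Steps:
U(J) = 8
(-26876 + U(q(-10, 12))) + 283 = (-26876 + 8) + 283 = -26868 + 283 = -26585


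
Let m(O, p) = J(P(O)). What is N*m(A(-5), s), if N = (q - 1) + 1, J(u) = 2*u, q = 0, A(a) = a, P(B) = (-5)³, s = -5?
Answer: 0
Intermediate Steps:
P(B) = -125
m(O, p) = -250 (m(O, p) = 2*(-125) = -250)
N = 0 (N = (0 - 1) + 1 = -1 + 1 = 0)
N*m(A(-5), s) = 0*(-250) = 0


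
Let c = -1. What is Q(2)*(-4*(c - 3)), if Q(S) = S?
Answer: 32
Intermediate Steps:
Q(2)*(-4*(c - 3)) = 2*(-4*(-1 - 3)) = 2*(-4*(-4)) = 2*16 = 32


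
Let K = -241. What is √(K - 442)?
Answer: I*√683 ≈ 26.134*I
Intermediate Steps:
√(K - 442) = √(-241 - 442) = √(-683) = I*√683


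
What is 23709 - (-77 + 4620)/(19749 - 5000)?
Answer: 49954214/2107 ≈ 23709.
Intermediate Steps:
23709 - (-77 + 4620)/(19749 - 5000) = 23709 - 4543/14749 = 23709 - 1*649/2107 = 23709 - 649/2107 = 49954214/2107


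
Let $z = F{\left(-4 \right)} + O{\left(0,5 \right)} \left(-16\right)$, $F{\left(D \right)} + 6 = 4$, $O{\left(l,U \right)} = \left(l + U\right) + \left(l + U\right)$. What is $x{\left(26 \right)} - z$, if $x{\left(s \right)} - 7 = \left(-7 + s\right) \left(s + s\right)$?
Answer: $1157$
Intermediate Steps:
$x{\left(s \right)} = 7 + 2 s \left(-7 + s\right)$ ($x{\left(s \right)} = 7 + \left(-7 + s\right) \left(s + s\right) = 7 + \left(-7 + s\right) 2 s = 7 + 2 s \left(-7 + s\right)$)
$O{\left(l,U \right)} = 2 U + 2 l$ ($O{\left(l,U \right)} = \left(U + l\right) + \left(U + l\right) = 2 U + 2 l$)
$F{\left(D \right)} = -2$ ($F{\left(D \right)} = -6 + 4 = -2$)
$z = -162$ ($z = -2 + \left(2 \cdot 5 + 2 \cdot 0\right) \left(-16\right) = -2 + \left(10 + 0\right) \left(-16\right) = -2 + 10 \left(-16\right) = -2 - 160 = -162$)
$x{\left(26 \right)} - z = \left(7 - 364 + 2 \cdot 26^{2}\right) - -162 = \left(7 - 364 + 2 \cdot 676\right) + 162 = \left(7 - 364 + 1352\right) + 162 = 995 + 162 = 1157$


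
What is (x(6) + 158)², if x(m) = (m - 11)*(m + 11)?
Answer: 5329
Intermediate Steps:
x(m) = (-11 + m)*(11 + m)
(x(6) + 158)² = ((-121 + 6²) + 158)² = ((-121 + 36) + 158)² = (-85 + 158)² = 73² = 5329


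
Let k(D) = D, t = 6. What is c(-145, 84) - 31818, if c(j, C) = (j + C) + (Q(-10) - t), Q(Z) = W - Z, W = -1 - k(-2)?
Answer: -31874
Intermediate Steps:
W = 1 (W = -1 - 1*(-2) = -1 + 2 = 1)
Q(Z) = 1 - Z
c(j, C) = 5 + C + j (c(j, C) = (j + C) + ((1 - 1*(-10)) - 1*6) = (C + j) + ((1 + 10) - 6) = (C + j) + (11 - 6) = (C + j) + 5 = 5 + C + j)
c(-145, 84) - 31818 = (5 + 84 - 145) - 31818 = -56 - 31818 = -31874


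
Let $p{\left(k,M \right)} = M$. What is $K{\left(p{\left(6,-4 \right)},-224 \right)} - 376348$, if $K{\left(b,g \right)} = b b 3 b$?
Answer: $-376540$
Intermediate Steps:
$K{\left(b,g \right)} = 3 b^{3}$ ($K{\left(b,g \right)} = b^{2} \cdot 3 b = 3 b^{2} b = 3 b^{3}$)
$K{\left(p{\left(6,-4 \right)},-224 \right)} - 376348 = 3 \left(-4\right)^{3} - 376348 = 3 \left(-64\right) - 376348 = -192 - 376348 = -376540$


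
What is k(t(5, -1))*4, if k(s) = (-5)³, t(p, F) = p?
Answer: -500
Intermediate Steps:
k(s) = -125
k(t(5, -1))*4 = -125*4 = -500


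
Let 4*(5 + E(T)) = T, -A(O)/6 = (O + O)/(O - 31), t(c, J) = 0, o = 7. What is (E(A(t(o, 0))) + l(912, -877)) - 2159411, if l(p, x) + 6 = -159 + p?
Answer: -2158669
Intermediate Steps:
l(p, x) = -165 + p (l(p, x) = -6 + (-159 + p) = -165 + p)
A(O) = -12*O/(-31 + O) (A(O) = -6*(O + O)/(O - 31) = -6*2*O/(-31 + O) = -12*O/(-31 + O))
E(T) = -5 + T/4
(E(A(t(o, 0))) + l(912, -877)) - 2159411 = ((-5 + (-12*0/(-31 + 0))/4) + (-165 + 912)) - 2159411 = ((-5 + (-12*0/(-31))/4) + 747) - 2159411 = ((-5 + (-12*0*(-1/31))/4) + 747) - 2159411 = ((-5 + (1/4)*0) + 747) - 2159411 = ((-5 + 0) + 747) - 2159411 = (-5 + 747) - 2159411 = 742 - 2159411 = -2158669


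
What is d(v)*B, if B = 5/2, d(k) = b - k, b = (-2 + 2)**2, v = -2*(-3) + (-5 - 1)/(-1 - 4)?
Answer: -18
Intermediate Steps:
v = 36/5 (v = 6 - 6/(-5) = 6 - 6*(-1/5) = 6 + 6/5 = 36/5 ≈ 7.2000)
b = 0 (b = 0**2 = 0)
d(k) = -k (d(k) = 0 - k = -k)
B = 5/2 (B = 5*(1/2) = 5/2 ≈ 2.5000)
d(v)*B = -1*36/5*(5/2) = -36/5*5/2 = -18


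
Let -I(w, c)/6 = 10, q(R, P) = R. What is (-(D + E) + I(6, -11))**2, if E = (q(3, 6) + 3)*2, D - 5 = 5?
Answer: 6724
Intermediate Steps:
D = 10 (D = 5 + 5 = 10)
I(w, c) = -60 (I(w, c) = -6*10 = -60)
E = 12 (E = (3 + 3)*2 = 6*2 = 12)
(-(D + E) + I(6, -11))**2 = (-(10 + 12) - 60)**2 = (-1*22 - 60)**2 = (-22 - 60)**2 = (-82)**2 = 6724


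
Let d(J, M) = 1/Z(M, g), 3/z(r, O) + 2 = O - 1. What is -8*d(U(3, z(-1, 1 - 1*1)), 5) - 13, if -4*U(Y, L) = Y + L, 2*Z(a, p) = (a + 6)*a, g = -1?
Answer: -731/55 ≈ -13.291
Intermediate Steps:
Z(a, p) = a*(6 + a)/2 (Z(a, p) = ((a + 6)*a)/2 = ((6 + a)*a)/2 = (a*(6 + a))/2 = a*(6 + a)/2)
z(r, O) = 3/(-3 + O) (z(r, O) = 3/(-2 + (O - 1)) = 3/(-2 + (-1 + O)) = 3/(-3 + O))
U(Y, L) = -L/4 - Y/4 (U(Y, L) = -(Y + L)/4 = -(L + Y)/4 = -L/4 - Y/4)
d(J, M) = 2/(M*(6 + M)) (d(J, M) = 1/(M*(6 + M)/2) = 2/(M*(6 + M)))
-8*d(U(3, z(-1, 1 - 1*1)), 5) - 13 = -16/(5*(6 + 5)) - 13 = -16/(5*11) - 13 = -8*2/55 - 13 = -16/55 - 13 = -731/55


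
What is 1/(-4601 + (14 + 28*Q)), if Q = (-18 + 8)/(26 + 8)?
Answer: -17/78119 ≈ -0.00021762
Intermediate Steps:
Q = -5/17 (Q = -10/34 = -10*1/34 = -5/17 ≈ -0.29412)
1/(-4601 + (14 + 28*Q)) = 1/(-4601 + (14 + 28*(-5/17))) = 1/(-4601 + (14 - 140/17)) = 1/(-4601 + 98/17) = 1/(-78119/17) = -17/78119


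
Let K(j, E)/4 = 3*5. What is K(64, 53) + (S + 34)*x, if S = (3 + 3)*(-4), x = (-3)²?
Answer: 150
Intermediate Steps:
K(j, E) = 60 (K(j, E) = 4*(3*5) = 4*15 = 60)
x = 9
S = -24 (S = 6*(-4) = -24)
K(64, 53) + (S + 34)*x = 60 + (-24 + 34)*9 = 60 + 10*9 = 60 + 90 = 150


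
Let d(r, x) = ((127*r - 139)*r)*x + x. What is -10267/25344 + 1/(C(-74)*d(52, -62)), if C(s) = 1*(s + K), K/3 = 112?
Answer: -14016827104283/34600415503104 ≈ -0.40511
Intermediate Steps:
K = 336 (K = 3*112 = 336)
C(s) = 336 + s (C(s) = 1*(s + 336) = 1*(336 + s) = 336 + s)
d(r, x) = x + r*x*(-139 + 127*r) (d(r, x) = ((-139 + 127*r)*r)*x + x = (r*(-139 + 127*r))*x + x = r*x*(-139 + 127*r) + x = x + r*x*(-139 + 127*r))
-10267/25344 + 1/(C(-74)*d(52, -62)) = -10267/25344 + 1/((336 - 74)*((-62*(1 - 139*52 + 127*52²)))) = -10267*1/25344 + 1/(262*((-62*(1 - 7228 + 127*2704)))) = -10267/25344 + 1/(262*((-62*(1 - 7228 + 343408)))) = -10267/25344 + 1/(262*((-62*336181))) = -10267/25344 + (1/262)/(-20843222) = -10267/25344 + (1/262)*(-1/20843222) = -10267/25344 - 1/5460924164 = -14016827104283/34600415503104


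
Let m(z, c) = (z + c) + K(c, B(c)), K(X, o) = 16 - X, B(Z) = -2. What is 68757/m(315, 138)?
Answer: 68757/331 ≈ 207.73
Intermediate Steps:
m(z, c) = 16 + z (m(z, c) = (z + c) + (16 - c) = (c + z) + (16 - c) = 16 + z)
68757/m(315, 138) = 68757/(16 + 315) = 68757/331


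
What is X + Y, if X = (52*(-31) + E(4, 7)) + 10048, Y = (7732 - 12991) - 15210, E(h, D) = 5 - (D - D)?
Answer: -12028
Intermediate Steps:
E(h, D) = 5 (E(h, D) = 5 - 1*0 = 5 + 0 = 5)
Y = -20469 (Y = -5259 - 15210 = -20469)
X = 8441 (X = (52*(-31) + 5) + 10048 = (-1612 + 5) + 10048 = -1607 + 10048 = 8441)
X + Y = 8441 - 20469 = -12028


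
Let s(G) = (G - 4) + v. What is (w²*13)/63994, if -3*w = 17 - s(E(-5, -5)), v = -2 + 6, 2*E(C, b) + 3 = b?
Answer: 13/1306 ≈ 0.0099541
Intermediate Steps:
E(C, b) = -3/2 + b/2
v = 4
s(G) = G (s(G) = (G - 4) + 4 = (-4 + G) + 4 = G)
w = -7 (w = -(17 - (-3/2 + (½)*(-5)))/3 = -(17 - (-3/2 - 5/2))/3 = -(17 - 1*(-4))/3 = -(17 + 4)/3 = -⅓*21 = -7)
(w²*13)/63994 = ((-7)²*13)/63994 = (49*13)*(1/63994) = 637*(1/63994) = 13/1306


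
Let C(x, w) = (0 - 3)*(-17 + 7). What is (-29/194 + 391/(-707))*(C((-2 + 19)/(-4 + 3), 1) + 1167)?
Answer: -16477047/19594 ≈ -840.92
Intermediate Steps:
C(x, w) = 30 (C(x, w) = -3*(-10) = 30)
(-29/194 + 391/(-707))*(C((-2 + 19)/(-4 + 3), 1) + 1167) = (-29/194 + 391/(-707))*(30 + 1167) = (-29*1/194 + 391*(-1/707))*1197 = (-29/194 - 391/707)*1197 = -96357/137158*1197 = -16477047/19594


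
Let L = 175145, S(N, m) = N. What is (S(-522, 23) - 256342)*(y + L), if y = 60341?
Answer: -60487875904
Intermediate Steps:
(S(-522, 23) - 256342)*(y + L) = (-522 - 256342)*(60341 + 175145) = -256864*235486 = -60487875904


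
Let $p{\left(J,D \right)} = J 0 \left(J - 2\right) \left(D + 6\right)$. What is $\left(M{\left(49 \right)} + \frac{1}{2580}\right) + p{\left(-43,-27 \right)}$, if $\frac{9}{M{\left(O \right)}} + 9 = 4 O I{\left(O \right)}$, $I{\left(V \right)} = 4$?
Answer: $\frac{4799}{399900} \approx 0.012001$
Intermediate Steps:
$M{\left(O \right)} = \frac{9}{-9 + 16 O}$ ($M{\left(O \right)} = \frac{9}{-9 + 4 O 4} = \frac{9}{-9 + 16 O}$)
$p{\left(J,D \right)} = 0$ ($p{\left(J,D \right)} = 0 \left(-2 + J\right) \left(6 + D\right) = 0$)
$\left(M{\left(49 \right)} + \frac{1}{2580}\right) + p{\left(-43,-27 \right)} = \left(\frac{9}{-9 + 16 \cdot 49} + \frac{1}{2580}\right) + 0 = \left(\frac{9}{-9 + 784} + \frac{1}{2580}\right) + 0 = \left(\frac{9}{775} + \frac{1}{2580}\right) + 0 = \frac{4799}{399900} + 0 = \frac{4799}{399900}$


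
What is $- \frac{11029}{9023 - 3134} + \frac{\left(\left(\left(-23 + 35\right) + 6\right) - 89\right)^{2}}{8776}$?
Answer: $- \frac{67104055}{51681864} \approx -1.2984$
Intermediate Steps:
$- \frac{11029}{9023 - 3134} + \frac{\left(\left(\left(-23 + 35\right) + 6\right) - 89\right)^{2}}{8776} = - \frac{11029}{9023 - 3134} + \left(\left(12 + 6\right) - 89\right)^{2} \cdot \frac{1}{8776} = - \frac{11029}{5889} + \left(18 - 89\right)^{2} \cdot \frac{1}{8776} = \left(-11029\right) \frac{1}{5889} + \left(-71\right)^{2} \cdot \frac{1}{8776} = - \frac{11029}{5889} + 5041 \cdot \frac{1}{8776} = - \frac{11029}{5889} + \frac{5041}{8776} = - \frac{67104055}{51681864}$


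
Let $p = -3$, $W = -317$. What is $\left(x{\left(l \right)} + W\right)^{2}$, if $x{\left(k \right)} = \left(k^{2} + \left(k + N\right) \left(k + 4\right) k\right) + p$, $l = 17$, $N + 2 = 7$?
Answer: $61199329$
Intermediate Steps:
$N = 5$ ($N = -2 + 7 = 5$)
$x{\left(k \right)} = -3 + k^{2} + k \left(4 + k\right) \left(5 + k\right)$ ($x{\left(k \right)} = \left(k^{2} + \left(k + 5\right) \left(k + 4\right) k\right) - 3 = \left(k^{2} + \left(5 + k\right) \left(4 + k\right) k\right) - 3 = \left(k^{2} + \left(4 + k\right) \left(5 + k\right) k\right) - 3 = \left(k^{2} + k \left(4 + k\right) \left(5 + k\right)\right) - 3 = -3 + k^{2} + k \left(4 + k\right) \left(5 + k\right)$)
$\left(x{\left(l \right)} + W\right)^{2} = \left(\left(-3 + 17^{3} + 10 \cdot 17^{2} + 20 \cdot 17\right) - 317\right)^{2} = \left(\left(-3 + 4913 + 10 \cdot 289 + 340\right) - 317\right)^{2} = \left(\left(-3 + 4913 + 2890 + 340\right) - 317\right)^{2} = \left(8140 - 317\right)^{2} = 7823^{2} = 61199329$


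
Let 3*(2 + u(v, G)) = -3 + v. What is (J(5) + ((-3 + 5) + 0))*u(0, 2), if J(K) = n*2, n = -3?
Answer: 12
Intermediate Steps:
J(K) = -6 (J(K) = -3*2 = -6)
u(v, G) = -3 + v/3 (u(v, G) = -2 + (-3 + v)/3 = -2 + (-1 + v/3) = -3 + v/3)
(J(5) + ((-3 + 5) + 0))*u(0, 2) = (-6 + ((-3 + 5) + 0))*(-3 + (⅓)*0) = (-6 + (2 + 0))*(-3 + 0) = (-6 + 2)*(-3) = -4*(-3) = 12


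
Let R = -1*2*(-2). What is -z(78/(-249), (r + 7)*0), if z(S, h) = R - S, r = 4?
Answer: -358/83 ≈ -4.3133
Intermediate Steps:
R = 4 (R = -2*(-2) = 4)
z(S, h) = 4 - S
-z(78/(-249), (r + 7)*0) = -(4 - 78/(-249)) = -(4 - 78*(-1)/249) = -(4 - 1*(-26/83)) = -(4 + 26/83) = -1*358/83 = -358/83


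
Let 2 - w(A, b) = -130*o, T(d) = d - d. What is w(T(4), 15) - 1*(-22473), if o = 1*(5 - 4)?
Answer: 22605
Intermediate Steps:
T(d) = 0
o = 1 (o = 1*1 = 1)
w(A, b) = 132 (w(A, b) = 2 - (-130) = 2 - 1*(-130) = 2 + 130 = 132)
w(T(4), 15) - 1*(-22473) = 132 - 1*(-22473) = 132 + 22473 = 22605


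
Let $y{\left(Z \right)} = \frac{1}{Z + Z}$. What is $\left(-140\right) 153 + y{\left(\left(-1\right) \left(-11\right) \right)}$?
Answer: $- \frac{471239}{22} \approx -21420.0$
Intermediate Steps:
$y{\left(Z \right)} = \frac{1}{2 Z}$
$\left(-140\right) 153 + y{\left(\left(-1\right) \left(-11\right) \right)} = \left(-140\right) 153 + \frac{1}{2 \left(\left(-1\right) \left(-11\right)\right)} = -21420 + \frac{1}{2 \cdot 11} = -21420 + \frac{1}{2} \cdot \frac{1}{11} = -21420 + \frac{1}{22} = - \frac{471239}{22}$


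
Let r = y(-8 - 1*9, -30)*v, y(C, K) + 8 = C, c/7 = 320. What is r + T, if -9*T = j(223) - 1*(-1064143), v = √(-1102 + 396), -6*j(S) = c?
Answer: -3191309/27 - 25*I*√706 ≈ -1.182e+5 - 664.27*I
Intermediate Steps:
c = 2240 (c = 7*320 = 2240)
y(C, K) = -8 + C
j(S) = -1120/3 (j(S) = -⅙*2240 = -1120/3)
v = I*√706 (v = √(-706) = I*√706 ≈ 26.571*I)
T = -3191309/27 (T = -(-1120/3 - 1*(-1064143))/9 = -(-1120/3 + 1064143)/9 = -⅑*3191309/3 = -3191309/27 ≈ -1.1820e+5)
r = -25*I*√706 (r = (-8 + (-8 - 1*9))*(I*√706) = (-8 + (-8 - 9))*(I*√706) = (-8 - 17)*(I*√706) = -25*I*√706 ≈ -664.27*I)
r + T = -25*I*√706 - 3191309/27 = -3191309/27 - 25*I*√706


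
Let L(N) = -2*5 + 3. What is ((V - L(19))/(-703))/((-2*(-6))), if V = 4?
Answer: -11/8436 ≈ -0.0013039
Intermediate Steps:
L(N) = -7 (L(N) = -10 + 3 = -7)
((V - L(19))/(-703))/((-2*(-6))) = ((4 - 1*(-7))/(-703))/((-2*(-6))) = ((4 + 7)*(-1/703))/12 = (11*(-1/703))*(1/12) = -11/703*1/12 = -11/8436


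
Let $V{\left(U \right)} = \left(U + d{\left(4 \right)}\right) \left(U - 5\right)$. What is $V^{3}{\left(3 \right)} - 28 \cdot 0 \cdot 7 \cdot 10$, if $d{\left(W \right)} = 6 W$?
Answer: $-157464$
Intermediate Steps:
$V{\left(U \right)} = \left(-5 + U\right) \left(24 + U\right)$ ($V{\left(U \right)} = \left(U + 6 \cdot 4\right) \left(U - 5\right) = \left(U + 24\right) \left(-5 + U\right) = \left(24 + U\right) \left(-5 + U\right) = \left(-5 + U\right) \left(24 + U\right)$)
$V^{3}{\left(3 \right)} - 28 \cdot 0 \cdot 7 \cdot 10 = \left(-120 + 3^{2} + 19 \cdot 3\right)^{3} - 28 \cdot 0 \cdot 7 \cdot 10 = \left(-120 + 9 + 57\right)^{3} - 28 \cdot 0 \cdot 10 = \left(-54\right)^{3} - 28 \cdot 0 = -157464 - 0 = -157464 + 0 = -157464$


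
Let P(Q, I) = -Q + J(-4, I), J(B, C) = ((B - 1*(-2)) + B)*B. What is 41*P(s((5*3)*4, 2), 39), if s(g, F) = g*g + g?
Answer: -149076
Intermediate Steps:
J(B, C) = B*(2 + 2*B) (J(B, C) = ((B + 2) + B)*B = ((2 + B) + B)*B = (2 + 2*B)*B = B*(2 + 2*B))
s(g, F) = g + g**2 (s(g, F) = g**2 + g = g + g**2)
P(Q, I) = 24 - Q (P(Q, I) = -Q + 2*(-4)*(1 - 4) = -Q + 2*(-4)*(-3) = -Q + 24 = 24 - Q)
41*P(s((5*3)*4, 2), 39) = 41*(24 - (5*3)*4*(1 + (5*3)*4)) = 41*(24 - 15*4*(1 + 15*4)) = 41*(24 - 60*(1 + 60)) = 41*(24 - 60*61) = 41*(24 - 1*3660) = 41*(24 - 3660) = 41*(-3636) = -149076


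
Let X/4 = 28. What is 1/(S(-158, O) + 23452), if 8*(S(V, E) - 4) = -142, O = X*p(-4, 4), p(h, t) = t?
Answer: 4/93753 ≈ 4.2665e-5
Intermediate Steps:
X = 112 (X = 4*28 = 112)
O = 448 (O = 112*4 = 448)
S(V, E) = -55/4 (S(V, E) = 4 + (1/8)*(-142) = 4 - 71/4 = -55/4)
1/(S(-158, O) + 23452) = 1/(-55/4 + 23452) = 1/(93753/4) = 4/93753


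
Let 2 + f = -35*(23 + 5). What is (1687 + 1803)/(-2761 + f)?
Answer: -3490/3743 ≈ -0.93241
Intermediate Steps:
f = -982 (f = -2 - 35*(23 + 5) = -2 - 35*28 = -2 - 980 = -982)
(1687 + 1803)/(-2761 + f) = (1687 + 1803)/(-2761 - 982) = 3490/(-3743) = 3490*(-1/3743) = -3490/3743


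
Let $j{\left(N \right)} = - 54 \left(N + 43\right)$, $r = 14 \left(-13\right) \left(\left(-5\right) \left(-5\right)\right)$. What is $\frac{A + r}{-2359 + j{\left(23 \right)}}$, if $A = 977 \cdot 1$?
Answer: $\frac{3573}{5923} \approx 0.60324$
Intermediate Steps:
$r = -4550$ ($r = \left(-182\right) 25 = -4550$)
$A = 977$
$j{\left(N \right)} = -2322 - 54 N$ ($j{\left(N \right)} = - 54 \left(43 + N\right) = -2322 - 54 N$)
$\frac{A + r}{-2359 + j{\left(23 \right)}} = \frac{977 - 4550}{-2359 - 3564} = - \frac{3573}{-2359 - 3564} = - \frac{3573}{-5923} = \left(-3573\right) \left(- \frac{1}{5923}\right) = \frac{3573}{5923}$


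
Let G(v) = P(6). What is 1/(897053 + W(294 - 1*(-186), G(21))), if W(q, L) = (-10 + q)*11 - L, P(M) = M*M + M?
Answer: 1/902181 ≈ 1.1084e-6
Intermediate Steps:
P(M) = M + M² (P(M) = M² + M = M + M²)
G(v) = 42 (G(v) = 6*(1 + 6) = 6*7 = 42)
W(q, L) = -110 - L + 11*q (W(q, L) = (-110 + 11*q) - L = -110 - L + 11*q)
1/(897053 + W(294 - 1*(-186), G(21))) = 1/(897053 + (-110 - 1*42 + 11*(294 - 1*(-186)))) = 1/(897053 + (-110 - 42 + 11*(294 + 186))) = 1/(897053 + (-110 - 42 + 11*480)) = 1/(897053 + (-110 - 42 + 5280)) = 1/(897053 + 5128) = 1/902181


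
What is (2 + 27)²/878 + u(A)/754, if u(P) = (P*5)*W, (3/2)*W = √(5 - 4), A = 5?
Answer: 973121/993018 ≈ 0.97996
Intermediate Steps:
W = ⅔ (W = 2*√(5 - 4)/3 = 2*√1/3 = (⅔)*1 = ⅔ ≈ 0.66667)
u(P) = 10*P/3 (u(P) = (P*5)*(⅔) = (5*P)*(⅔) = 10*P/3)
(2 + 27)²/878 + u(A)/754 = (2 + 27)²/878 + ((10/3)*5)/754 = 29²*(1/878) + (50/3)*(1/754) = 841*(1/878) + 25/1131 = 841/878 + 25/1131 = 973121/993018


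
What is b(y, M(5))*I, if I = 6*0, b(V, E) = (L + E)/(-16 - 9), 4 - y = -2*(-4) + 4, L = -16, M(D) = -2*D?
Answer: 0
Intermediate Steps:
y = -8 (y = 4 - (-2*(-4) + 4) = 4 - (8 + 4) = 4 - 1*12 = 4 - 12 = -8)
b(V, E) = 16/25 - E/25 (b(V, E) = (-16 + E)/(-16 - 9) = (-16 + E)/(-25) = (-16 + E)*(-1/25) = 16/25 - E/25)
I = 0
b(y, M(5))*I = (16/25 - (-2)*5/25)*0 = (16/25 - 1/25*(-10))*0 = (16/25 + ⅖)*0 = (26/25)*0 = 0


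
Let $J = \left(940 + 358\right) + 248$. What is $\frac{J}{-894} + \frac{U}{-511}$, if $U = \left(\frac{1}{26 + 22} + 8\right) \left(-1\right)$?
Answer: $- \frac{298223}{174032} \approx -1.7136$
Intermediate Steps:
$J = 1546$ ($J = 1298 + 248 = 1546$)
$U = - \frac{385}{48}$ ($U = \left(\frac{1}{48} + 8\right) \left(-1\right) = \frac{385}{48} \left(-1\right) = - \frac{385}{48} \approx -8.0208$)
$\frac{J}{-894} + \frac{U}{-511} = \frac{1546}{-894} - \frac{385}{48 \left(-511\right)} = 1546 \left(- \frac{1}{894}\right) - - \frac{55}{3504} = - \frac{773}{447} + \frac{55}{3504} = - \frac{298223}{174032}$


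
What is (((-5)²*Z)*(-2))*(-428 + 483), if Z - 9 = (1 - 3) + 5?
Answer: -33000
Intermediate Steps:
Z = 12 (Z = 9 + ((1 - 3) + 5) = 9 + (-2 + 5) = 9 + 3 = 12)
(((-5)²*Z)*(-2))*(-428 + 483) = (((-5)²*12)*(-2))*(-428 + 483) = ((25*12)*(-2))*55 = (300*(-2))*55 = -600*55 = -33000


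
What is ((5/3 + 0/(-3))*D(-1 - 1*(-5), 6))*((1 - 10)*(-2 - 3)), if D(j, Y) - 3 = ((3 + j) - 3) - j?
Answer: 225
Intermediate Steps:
D(j, Y) = 3 (D(j, Y) = 3 + (((3 + j) - 3) - j) = 3 + (j - j) = 3 + 0 = 3)
((5/3 + 0/(-3))*D(-1 - 1*(-5), 6))*((1 - 10)*(-2 - 3)) = ((5/3 + 0/(-3))*3)*((1 - 10)*(-2 - 3)) = ((5*(1/3) + 0*(-1/3))*3)*(-9*(-5)) = ((5/3 + 0)*3)*45 = ((5/3)*3)*45 = 5*45 = 225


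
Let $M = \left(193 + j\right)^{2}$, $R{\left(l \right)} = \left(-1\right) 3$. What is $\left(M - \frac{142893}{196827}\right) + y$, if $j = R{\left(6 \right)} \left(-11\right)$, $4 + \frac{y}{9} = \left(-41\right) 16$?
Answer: $\frac{2961280193}{65609} \approx 45135.0$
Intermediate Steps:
$R{\left(l \right)} = -3$
$y = -5940$ ($y = -36 + 9 \left(\left(-41\right) 16\right) = -36 + 9 \left(-656\right) = -36 - 5904 = -5940$)
$j = 33$ ($j = \left(-3\right) \left(-11\right) = 33$)
$M = 51076$ ($M = \left(193 + 33\right)^{2} = 226^{2} = 51076$)
$\left(M - \frac{142893}{196827}\right) + y = \left(51076 - \frac{142893}{196827}\right) - 5940 = \left(51076 - \frac{47631}{65609}\right) - 5940 = \frac{3350997653}{65609} - 5940 = \frac{2961280193}{65609}$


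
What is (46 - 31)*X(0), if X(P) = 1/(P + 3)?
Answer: 5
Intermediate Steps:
X(P) = 1/(3 + P)
(46 - 31)*X(0) = (46 - 31)/(3 + 0) = 15/3 = 15*(⅓) = 5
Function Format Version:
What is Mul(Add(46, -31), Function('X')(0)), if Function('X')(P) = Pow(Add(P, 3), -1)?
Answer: 5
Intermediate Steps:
Function('X')(P) = Pow(Add(3, P), -1)
Mul(Add(46, -31), Function('X')(0)) = Mul(Add(46, -31), Pow(Add(3, 0), -1)) = Mul(15, Pow(3, -1)) = Mul(15, Rational(1, 3)) = 5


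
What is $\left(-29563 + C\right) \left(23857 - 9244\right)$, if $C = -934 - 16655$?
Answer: $-689032176$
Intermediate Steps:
$C = -17589$ ($C = -934 - 16655 = -17589$)
$\left(-29563 + C\right) \left(23857 - 9244\right) = \left(-29563 - 17589\right) \left(23857 - 9244\right) = \left(-47152\right) 14613 = -689032176$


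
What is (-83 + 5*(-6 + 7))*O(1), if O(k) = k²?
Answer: -78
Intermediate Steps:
(-83 + 5*(-6 + 7))*O(1) = (-83 + 5*(-6 + 7))*1² = (-83 + 5*1)*1 = (-83 + 5)*1 = -78*1 = -78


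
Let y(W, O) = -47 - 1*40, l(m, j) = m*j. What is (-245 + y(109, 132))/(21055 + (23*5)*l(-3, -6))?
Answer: -332/23125 ≈ -0.014357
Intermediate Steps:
l(m, j) = j*m
y(W, O) = -87 (y(W, O) = -47 - 40 = -87)
(-245 + y(109, 132))/(21055 + (23*5)*l(-3, -6)) = (-245 - 87)/(21055 + (23*5)*(-6*(-3))) = -332/(21055 + 115*18) = -332/(21055 + 2070) = -332/23125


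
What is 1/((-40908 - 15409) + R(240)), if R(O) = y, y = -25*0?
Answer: -1/56317 ≈ -1.7757e-5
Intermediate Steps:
y = 0
R(O) = 0
1/((-40908 - 15409) + R(240)) = 1/((-40908 - 15409) + 0) = 1/(-56317 + 0) = 1/(-56317) = -1/56317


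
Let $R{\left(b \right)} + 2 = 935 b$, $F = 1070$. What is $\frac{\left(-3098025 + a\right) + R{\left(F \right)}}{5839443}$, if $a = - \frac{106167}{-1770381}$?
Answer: $- \frac{1237836786890}{3446012979261} \approx -0.35921$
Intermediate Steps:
$R{\left(b \right)} = -2 + 935 b$
$a = \frac{35389}{590127}$ ($a = \left(-106167\right) \left(- \frac{1}{1770381}\right) = \frac{35389}{590127} \approx 0.059968$)
$\frac{\left(-3098025 + a\right) + R{\left(F \right)}}{5839443} = \frac{\left(-3098025 + \frac{35389}{590127}\right) + \left(-2 + 935 \cdot 1070\right)}{5839443} = \left(- \frac{1828228163786}{590127} + \left(-2 + 1000450\right)\right) \frac{1}{5839443} = \left(- \frac{1828228163786}{590127} + 1000448\right) \frac{1}{5839443} = \left(- \frac{1237836786890}{590127}\right) \frac{1}{5839443} = - \frac{1237836786890}{3446012979261}$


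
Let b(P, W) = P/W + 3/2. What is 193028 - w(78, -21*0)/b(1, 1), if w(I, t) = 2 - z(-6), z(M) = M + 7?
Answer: 965138/5 ≈ 1.9303e+5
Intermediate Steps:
b(P, W) = 3/2 + P/W (b(P, W) = P/W + 3*(½) = P/W + 3/2 = 3/2 + P/W)
z(M) = 7 + M
w(I, t) = 1 (w(I, t) = 2 - (7 - 6) = 2 - 1*1 = 2 - 1 = 1)
193028 - w(78, -21*0)/b(1, 1) = 193028 - 1/(3/2 + 1/1) = 193028 - 1/(3/2 + 1*1) = 193028 - 1/(3/2 + 1) = 193028 - 1/5/2 = 193028 - 2/5 = 193028 - 1*⅖ = 193028 - ⅖ = 965138/5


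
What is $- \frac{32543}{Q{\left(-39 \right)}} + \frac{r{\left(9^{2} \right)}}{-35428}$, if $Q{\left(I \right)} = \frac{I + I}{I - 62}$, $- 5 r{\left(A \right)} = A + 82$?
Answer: $- \frac{291115678153}{6908460} \approx -42139.0$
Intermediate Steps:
$r{\left(A \right)} = - \frac{82}{5} - \frac{A}{5}$ ($r{\left(A \right)} = - \frac{A + 82}{5} = - \frac{82 + A}{5} = - \frac{82}{5} - \frac{A}{5}$)
$Q{\left(I \right)} = \frac{2 I}{-62 + I}$
$- \frac{32543}{Q{\left(-39 \right)}} + \frac{r{\left(9^{2} \right)}}{-35428} = - \frac{32543}{2 \left(-39\right) \frac{1}{-62 - 39}} + \frac{- \frac{82}{5} - \frac{9^{2}}{5}}{-35428} = - \frac{32543}{2 \left(-39\right) \frac{1}{-101}} + \left(- \frac{82}{5} - \frac{81}{5}\right) \left(- \frac{1}{35428}\right) = - \frac{32543}{2 \left(-39\right) \left(- \frac{1}{101}\right)} + \left(- \frac{82}{5} - \frac{81}{5}\right) \left(- \frac{1}{35428}\right) = - \frac{32543}{\frac{78}{101}} - - \frac{163}{177140} = \left(-32543\right) \frac{101}{78} + \frac{163}{177140} = - \frac{3286843}{78} + \frac{163}{177140} = - \frac{291115678153}{6908460}$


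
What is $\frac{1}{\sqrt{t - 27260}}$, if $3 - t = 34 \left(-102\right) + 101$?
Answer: $- \frac{i \sqrt{23890}}{23890} \approx - 0.0064698 i$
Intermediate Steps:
$t = 3370$ ($t = 3 - \left(34 \left(-102\right) + 101\right) = 3 - \left(-3468 + 101\right) = 3 - -3367 = 3 + 3367 = 3370$)
$\frac{1}{\sqrt{t - 27260}} = \frac{1}{\sqrt{3370 - 27260}} = \frac{1}{\sqrt{-23890}} = \frac{1}{i \sqrt{23890}} = - \frac{i \sqrt{23890}}{23890}$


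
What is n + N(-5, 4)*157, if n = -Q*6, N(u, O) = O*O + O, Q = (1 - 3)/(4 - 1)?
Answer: 3144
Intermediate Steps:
Q = -⅔ (Q = -2/3 = -2*⅓ = -⅔ ≈ -0.66667)
N(u, O) = O + O² (N(u, O) = O² + O = O + O²)
n = 4 (n = -1*(-⅔)*6 = (⅔)*6 = 4)
n + N(-5, 4)*157 = 4 + (4*(1 + 4))*157 = 4 + (4*5)*157 = 4 + 20*157 = 4 + 3140 = 3144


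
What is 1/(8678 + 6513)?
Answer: 1/15191 ≈ 6.5828e-5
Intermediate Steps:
1/(8678 + 6513) = 1/15191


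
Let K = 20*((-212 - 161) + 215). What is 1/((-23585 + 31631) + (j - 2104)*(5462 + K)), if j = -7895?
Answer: -1/23009652 ≈ -4.3460e-8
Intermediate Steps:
K = -3160 (K = 20*(-373 + 215) = 20*(-158) = -3160)
1/((-23585 + 31631) + (j - 2104)*(5462 + K)) = 1/((-23585 + 31631) + (-7895 - 2104)*(5462 - 3160)) = 1/(8046 - 9999*2302) = 1/(8046 - 23017698) = 1/(-23009652) = -1/23009652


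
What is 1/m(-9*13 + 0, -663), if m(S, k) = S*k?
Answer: 1/77571 ≈ 1.2891e-5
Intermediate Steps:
1/m(-9*13 + 0, -663) = 1/((-9*13 + 0)*(-663)) = 1/((-117 + 0)*(-663)) = 1/(-117*(-663)) = 1/77571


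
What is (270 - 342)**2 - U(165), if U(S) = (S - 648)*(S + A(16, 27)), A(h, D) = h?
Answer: 92607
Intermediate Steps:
U(S) = (-648 + S)*(16 + S) (U(S) = (S - 648)*(S + 16) = (-648 + S)*(16 + S))
(270 - 342)**2 - U(165) = (270 - 342)**2 - (-10368 + 165**2 - 632*165) = (-72)**2 - (-10368 + 27225 - 104280) = 5184 - 1*(-87423) = 5184 + 87423 = 92607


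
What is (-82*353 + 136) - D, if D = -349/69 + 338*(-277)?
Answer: 4472653/69 ≈ 64821.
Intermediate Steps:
D = -6460543/69 (D = -349*1/69 - 93626 = -349/69 - 93626 = -6460543/69 ≈ -93631.)
(-82*353 + 136) - D = (-82*353 + 136) - 1*(-6460543/69) = (-28946 + 136) + 6460543/69 = -28810 + 6460543/69 = 4472653/69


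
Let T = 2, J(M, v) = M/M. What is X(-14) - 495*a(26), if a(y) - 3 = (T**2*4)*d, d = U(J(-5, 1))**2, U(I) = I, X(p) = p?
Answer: -9419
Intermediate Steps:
J(M, v) = 1
d = 1 (d = 1**2 = 1)
a(y) = 19 (a(y) = 3 + (2**2*4)*1 = 3 + (4*4)*1 = 3 + 16*1 = 3 + 16 = 19)
X(-14) - 495*a(26) = -14 - 495*19 = -14 - 9405 = -9419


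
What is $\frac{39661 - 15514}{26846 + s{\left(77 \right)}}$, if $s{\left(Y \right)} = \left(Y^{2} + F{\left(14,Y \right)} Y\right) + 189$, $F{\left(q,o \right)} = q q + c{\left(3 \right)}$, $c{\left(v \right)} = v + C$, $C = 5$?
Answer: $\frac{2683}{5408} \approx 0.49612$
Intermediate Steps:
$c{\left(v \right)} = 5 + v$ ($c{\left(v \right)} = v + 5 = 5 + v$)
$F{\left(q,o \right)} = 8 + q^{2}$ ($F{\left(q,o \right)} = q q + \left(5 + 3\right) = q^{2} + 8 = 8 + q^{2}$)
$s{\left(Y \right)} = 189 + Y^{2} + 204 Y$ ($s{\left(Y \right)} = \left(Y^{2} + \left(8 + 14^{2}\right) Y\right) + 189 = \left(Y^{2} + \left(8 + 196\right) Y\right) + 189 = \left(Y^{2} + 204 Y\right) + 189 = 189 + Y^{2} + 204 Y$)
$\frac{39661 - 15514}{26846 + s{\left(77 \right)}} = \frac{39661 - 15514}{26846 + \left(189 + 77^{2} + 204 \cdot 77\right)} = \frac{24147}{26846 + \left(189 + 5929 + 15708\right)} = \frac{24147}{26846 + 21826} = \frac{24147}{48672} = 24147 \cdot \frac{1}{48672} = \frac{2683}{5408}$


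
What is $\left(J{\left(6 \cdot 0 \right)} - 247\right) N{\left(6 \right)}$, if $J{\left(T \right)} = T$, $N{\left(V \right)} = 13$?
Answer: $-3211$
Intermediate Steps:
$\left(J{\left(6 \cdot 0 \right)} - 247\right) N{\left(6 \right)} = \left(6 \cdot 0 - 247\right) 13 = \left(0 - 247\right) 13 = \left(-247\right) 13 = -3211$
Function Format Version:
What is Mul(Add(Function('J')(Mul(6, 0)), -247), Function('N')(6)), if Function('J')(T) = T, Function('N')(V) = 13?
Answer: -3211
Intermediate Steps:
Mul(Add(Function('J')(Mul(6, 0)), -247), Function('N')(6)) = Mul(Add(Mul(6, 0), -247), 13) = Mul(Add(0, -247), 13) = Mul(-247, 13) = -3211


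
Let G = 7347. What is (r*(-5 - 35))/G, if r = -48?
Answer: 640/2449 ≈ 0.26133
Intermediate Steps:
(r*(-5 - 35))/G = -48*(-5 - 35)/7347 = -48*(-40)*(1/7347) = 1920*(1/7347) = 640/2449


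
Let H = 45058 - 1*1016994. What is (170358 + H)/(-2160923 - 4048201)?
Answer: 400789/3104562 ≈ 0.12910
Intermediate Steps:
H = -971936 (H = 45058 - 1016994 = -971936)
(170358 + H)/(-2160923 - 4048201) = (170358 - 971936)/(-2160923 - 4048201) = -801578/(-6209124) = -801578*(-1/6209124) = 400789/3104562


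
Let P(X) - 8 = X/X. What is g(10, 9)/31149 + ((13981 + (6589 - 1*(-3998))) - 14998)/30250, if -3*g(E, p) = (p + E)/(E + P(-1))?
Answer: 8129614/25697925 ≈ 0.31635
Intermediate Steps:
P(X) = 9 (P(X) = 8 + X/X = 8 + 1 = 9)
g(E, p) = -(E + p)/(3*(9 + E)) (g(E, p) = -(p + E)/(3*(E + 9)) = -(E + p)/(3*(9 + E)))
g(10, 9)/31149 + ((13981 + (6589 - 1*(-3998))) - 14998)/30250 = ((-1*10 - 1*9)/(3*(9 + 10)))/31149 + ((13981 + (6589 - 1*(-3998))) - 14998)/30250 = ((1/3)*(-10 - 9)/19)*(1/31149) + ((13981 + (6589 + 3998)) - 14998)*(1/30250) = ((1/3)*(1/19)*(-19))*(1/31149) + ((13981 + 10587) - 14998)*(1/30250) = -1/3*1/31149 + (24568 - 14998)*(1/30250) = -1/93447 + 9570*(1/30250) = -1/93447 + 87/275 = 8129614/25697925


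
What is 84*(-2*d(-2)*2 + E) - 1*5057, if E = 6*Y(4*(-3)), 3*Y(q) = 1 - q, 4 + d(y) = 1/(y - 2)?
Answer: -1445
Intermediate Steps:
d(y) = -4 + 1/(-2 + y) (d(y) = -4 + 1/(y - 2) = -4 + 1/(-2 + y))
Y(q) = ⅓ - q/3 (Y(q) = (1 - q)/3 = ⅓ - q/3)
E = 26 (E = 6*(⅓ - 4*(-3)/3) = 6*(⅓ - ⅓*(-12)) = 6*(⅓ + 4) = 6*(13/3) = 26)
84*(-2*d(-2)*2 + E) - 1*5057 = 84*(-2*(9 - 4*(-2))/(-2 - 2)*2 + 26) - 1*5057 = 84*(-2*(9 + 8)/(-4)*2 + 26) - 5057 = 84*(-(-1)*17/2*2 + 26) - 5057 = 84*(-2*(-17/4)*2 + 26) - 5057 = 84*((17/2)*2 + 26) - 5057 = 84*(17 + 26) - 5057 = 84*43 - 5057 = 3612 - 5057 = -1445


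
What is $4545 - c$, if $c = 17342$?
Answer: $-12797$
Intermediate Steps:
$4545 - c = 4545 - 17342 = -12797$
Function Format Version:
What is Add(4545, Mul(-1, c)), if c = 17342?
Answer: -12797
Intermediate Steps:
Add(4545, Mul(-1, c)) = Add(4545, Mul(-1, 17342)) = Add(4545, -17342) = -12797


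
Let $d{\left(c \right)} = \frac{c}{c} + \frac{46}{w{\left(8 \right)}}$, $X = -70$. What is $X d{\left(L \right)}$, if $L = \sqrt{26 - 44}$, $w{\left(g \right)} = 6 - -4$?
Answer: $-392$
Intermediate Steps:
$w{\left(g \right)} = 10$ ($w{\left(g \right)} = 6 + 4 = 10$)
$L = 3 i \sqrt{2}$ ($L = \sqrt{-18} = 3 i \sqrt{2} \approx 4.2426 i$)
$d{\left(c \right)} = \frac{28}{5}$ ($d{\left(c \right)} = \frac{c}{c} + \frac{46}{10} = 1 + 46 \cdot \frac{1}{10} = 1 + \frac{23}{5} = \frac{28}{5}$)
$X d{\left(L \right)} = \left(-70\right) \frac{28}{5} = -392$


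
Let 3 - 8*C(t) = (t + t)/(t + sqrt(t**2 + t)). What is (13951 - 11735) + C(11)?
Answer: 17753/8 - sqrt(33)/2 ≈ 2216.3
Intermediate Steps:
C(t) = 3/8 - t/(4*(t + sqrt(t + t**2))) (C(t) = 3/8 - (t + t)/(8*(t + sqrt(t**2 + t))) = 3/8 - 2*t/(8*(t + sqrt(t + t**2))) = 3/8 - t/(4*(t + sqrt(t + t**2))))
(13951 - 11735) + C(11) = (13951 - 11735) + (11 + 3*sqrt(11*(1 + 11)))/(8*(11 + sqrt(11*(1 + 11)))) = 2216 + (11 + 3*sqrt(11*12))/(8*(11 + sqrt(11*12))) = 2216 + (11 + 3*sqrt(132))/(8*(11 + sqrt(132))) = 2216 + (11 + 3*(2*sqrt(33)))/(8*(11 + 2*sqrt(33))) = 2216 + (11 + 6*sqrt(33))/(8*(11 + 2*sqrt(33)))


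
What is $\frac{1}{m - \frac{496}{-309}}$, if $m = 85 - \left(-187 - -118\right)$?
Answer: $\frac{309}{48082} \approx 0.0064265$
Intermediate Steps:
$m = 154$ ($m = 85 - \left(-187 + 118\right) = 85 - -69 = 85 + 69 = 154$)
$\frac{1}{m - \frac{496}{-309}} = \frac{1}{154 - \frac{496}{-309}} = \frac{1}{154 - - \frac{496}{309}} = \frac{1}{154 + \frac{496}{309}} = \frac{1}{\frac{48082}{309}} = \frac{309}{48082}$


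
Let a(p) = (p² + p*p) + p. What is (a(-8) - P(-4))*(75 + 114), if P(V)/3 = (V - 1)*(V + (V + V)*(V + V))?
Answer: 192780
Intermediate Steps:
P(V) = 3*(-1 + V)*(V + 4*V²) (P(V) = 3*((V - 1)*(V + (V + V)*(V + V))) = 3*((-1 + V)*(V + (2*V)*(2*V))) = 3*((-1 + V)*(V + 4*V²)) = 3*(-1 + V)*(V + 4*V²))
a(p) = p + 2*p² (a(p) = (p² + p²) + p = 2*p² + p = p + 2*p²)
(a(-8) - P(-4))*(75 + 114) = (-8*(1 + 2*(-8)) - 3*(-4)*(-1 - 3*(-4) + 4*(-4)²))*(75 + 114) = (-8*(1 - 16) - 3*(-4)*(-1 + 12 + 4*16))*189 = (-8*(-15) - 3*(-4)*(-1 + 12 + 64))*189 = (120 - 3*(-4)*75)*189 = (120 - 1*(-900))*189 = (120 + 900)*189 = 1020*189 = 192780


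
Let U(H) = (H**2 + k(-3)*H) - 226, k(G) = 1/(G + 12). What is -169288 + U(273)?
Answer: -284864/3 ≈ -94955.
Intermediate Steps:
k(G) = 1/(12 + G)
U(H) = -226 + H**2 + H/9 (U(H) = (H**2 + H/(12 - 3)) - 226 = (H**2 + H/9) - 226 = -226 + H**2 + H/9)
-169288 + U(273) = -169288 + (-226 + 273**2 + (1/9)*273) = -169288 + (-226 + 74529 + 91/3) = -169288 + 223000/3 = -284864/3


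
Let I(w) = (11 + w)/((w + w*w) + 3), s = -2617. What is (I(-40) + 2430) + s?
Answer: -292310/1563 ≈ -187.02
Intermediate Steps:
I(w) = (11 + w)/(3 + w + w²) (I(w) = (11 + w)/((w + w²) + 3) = (11 + w)/(3 + w + w²))
(I(-40) + 2430) + s = ((11 - 40)/(3 - 40 + (-40)²) + 2430) - 2617 = (-29/(3 - 40 + 1600) + 2430) - 2617 = (-29/1563 + 2430) - 2617 = 3798061/1563 - 2617 = -292310/1563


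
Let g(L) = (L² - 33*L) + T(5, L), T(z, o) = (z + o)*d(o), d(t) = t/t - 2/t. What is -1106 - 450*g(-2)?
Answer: -35306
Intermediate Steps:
d(t) = 1 - 2/t
T(z, o) = (-2 + o)*(o + z)/o (T(z, o) = (z + o)*((-2 + o)/o) = (o + z)*((-2 + o)/o) = (-2 + o)*(o + z)/o)
g(L) = L² - 33*L + (-2 + L)*(5 + L)/L (g(L) = (L² - 33*L) + (-2 + L)*(L + 5)/L = (L² - 33*L) + (-2 + L)*(5 + L)/L = L² - 33*L + (-2 + L)*(5 + L)/L)
-1106 - 450*g(-2) = -1106 - 450*(3 + (-2)² - 32*(-2) - 10/(-2)) = -1106 - 450*(3 + 4 + 64 - 10*(-½)) = -1106 - 450*(3 + 4 + 64 + 5) = -1106 - 450*76 = -1106 - 34200 = -35306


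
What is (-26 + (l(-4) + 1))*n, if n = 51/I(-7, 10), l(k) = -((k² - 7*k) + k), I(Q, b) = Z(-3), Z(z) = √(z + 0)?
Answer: 1105*I*√3 ≈ 1913.9*I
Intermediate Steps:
Z(z) = √z
I(Q, b) = I*√3 (I(Q, b) = √(-3) = I*√3)
l(k) = -k² + 6*k (l(k) = -(k² - 6*k) = -k² + 6*k)
n = -17*I*√3 (n = 51/((I*√3)) = 51*(-I*√3/3) = -17*I*√3 ≈ -29.445*I)
(-26 + (l(-4) + 1))*n = (-26 + (-4*(6 - 1*(-4)) + 1))*(-17*I*√3) = (-26 + (-4*(6 + 4) + 1))*(-17*I*√3) = (-26 + (-4*10 + 1))*(-17*I*√3) = (-26 + (-40 + 1))*(-17*I*√3) = (-26 - 39)*(-17*I*√3) = -(-1105)*I*√3 = 1105*I*√3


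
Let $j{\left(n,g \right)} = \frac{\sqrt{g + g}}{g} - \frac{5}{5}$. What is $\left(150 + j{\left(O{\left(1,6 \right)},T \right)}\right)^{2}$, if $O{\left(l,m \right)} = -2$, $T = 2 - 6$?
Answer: $\frac{\left(298 - i \sqrt{2}\right)^{2}}{4} \approx 22201.0 - 210.72 i$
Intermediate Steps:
$T = -4$
$j{\left(n,g \right)} = -1 + \frac{\sqrt{2}}{\sqrt{g}}$ ($j{\left(n,g \right)} = \frac{\sqrt{2 g}}{g} - 1 = \frac{\sqrt{2} \sqrt{g}}{g} - 1 = \frac{\sqrt{2}}{\sqrt{g}} - 1 = -1 + \frac{\sqrt{2}}{\sqrt{g}}$)
$\left(150 + j{\left(O{\left(1,6 \right)},T \right)}\right)^{2} = \left(150 - \left(1 - \frac{\sqrt{2}}{2 i}\right)\right)^{2} = \left(150 - \left(1 - \sqrt{2} \left(- \frac{i}{2}\right)\right)\right)^{2} = \left(150 - \left(1 + \frac{i \sqrt{2}}{2}\right)\right)^{2} = \left(149 - \frac{i \sqrt{2}}{2}\right)^{2}$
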